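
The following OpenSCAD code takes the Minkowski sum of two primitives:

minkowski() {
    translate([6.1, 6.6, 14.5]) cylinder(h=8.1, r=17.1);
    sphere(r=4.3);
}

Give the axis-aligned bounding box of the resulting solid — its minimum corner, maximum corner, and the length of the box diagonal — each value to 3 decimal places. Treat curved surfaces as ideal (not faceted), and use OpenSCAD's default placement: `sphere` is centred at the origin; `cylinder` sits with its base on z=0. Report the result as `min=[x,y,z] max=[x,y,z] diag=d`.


A = translate([6.1, 6.6, 14.5]) cylinder(h=8.1, r=17.1) → bbox [-11,-10.5,14.5] .. [23.2,23.7,22.6]
B = sphere(r=4.3) → bbox [-4.3,-4.3,-4.3] .. [4.3,4.3,4.3]
lo = A.lo+B.lo = [-11-4.3, -10.5-4.3, 14.5-4.3] = [-15.300,-14.800,10.200]
hi = A.hi+B.hi = [23.2+4.3, 23.7+4.3, 22.6+4.3] = [27.500,28.000,26.900]
diag = √(42.8²+42.8²+16.7²) = √3942.57 = 62.790

min=[-15.300,-14.800,10.200] max=[27.500,28.000,26.900] diag=62.790


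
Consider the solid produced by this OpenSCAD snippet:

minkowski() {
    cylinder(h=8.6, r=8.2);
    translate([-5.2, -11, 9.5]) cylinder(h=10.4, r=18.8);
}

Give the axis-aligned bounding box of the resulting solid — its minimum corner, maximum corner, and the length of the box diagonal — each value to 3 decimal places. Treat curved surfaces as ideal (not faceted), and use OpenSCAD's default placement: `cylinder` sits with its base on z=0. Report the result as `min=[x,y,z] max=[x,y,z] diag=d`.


A = translate([-5.2, -11, 9.5]) cylinder(h=10.4, r=18.8) → bbox [-24,-29.8,9.5] .. [13.6,7.8,19.9]
B = cylinder(h=8.6, r=8.2) → bbox [-8.2,-8.2,0] .. [8.2,8.2,8.6]
lo = A.lo+B.lo = [-24-8.2, -29.8-8.2, 9.5+0] = [-32.200,-38.000,9.500]
hi = A.hi+B.hi = [13.6+8.2, 7.8+8.2, 19.9+8.6] = [21.800,16.000,28.500]
diag = √(54²+54²+19²) = √6193 = 78.696

min=[-32.200,-38.000,9.500] max=[21.800,16.000,28.500] diag=78.696


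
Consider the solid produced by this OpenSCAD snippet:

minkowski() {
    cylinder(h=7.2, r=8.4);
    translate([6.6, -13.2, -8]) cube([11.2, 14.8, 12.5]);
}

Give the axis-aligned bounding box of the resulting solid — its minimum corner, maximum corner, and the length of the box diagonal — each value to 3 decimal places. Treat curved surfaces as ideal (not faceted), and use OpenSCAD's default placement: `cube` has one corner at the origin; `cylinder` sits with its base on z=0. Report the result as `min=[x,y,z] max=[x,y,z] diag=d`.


min=[-1.800,-21.600,-8.000] max=[26.200,10.000,11.700] diag=46.590

A = translate([6.6, -13.2, -8]) cube([11.2, 14.8, 12.5]) → bbox [6.6,-13.2,-8] .. [17.8,1.6,4.5]
B = cylinder(h=7.2, r=8.4) → bbox [-8.4,-8.4,0] .. [8.4,8.4,7.2]
lo = A.lo+B.lo = [6.6-8.4, -13.2-8.4, -8+0] = [-1.800,-21.600,-8.000]
hi = A.hi+B.hi = [17.8+8.4, 1.6+8.4, 4.5+7.2] = [26.200,10.000,11.700]
diag = √(28²+31.6²+19.7²) = √2170.65 = 46.590


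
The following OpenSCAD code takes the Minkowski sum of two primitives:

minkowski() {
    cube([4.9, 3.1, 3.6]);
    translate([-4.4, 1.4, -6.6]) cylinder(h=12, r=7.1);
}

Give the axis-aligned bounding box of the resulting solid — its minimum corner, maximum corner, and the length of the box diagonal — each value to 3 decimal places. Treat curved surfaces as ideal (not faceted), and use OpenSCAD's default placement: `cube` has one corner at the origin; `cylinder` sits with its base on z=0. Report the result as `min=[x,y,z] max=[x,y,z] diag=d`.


A = translate([-4.4, 1.4, -6.6]) cylinder(h=12, r=7.1) → bbox [-11.5,-5.7,-6.6] .. [2.7,8.5,5.4]
B = cube([4.9, 3.1, 3.6]) → bbox [0,0,0] .. [4.9,3.1,3.6]
lo = A.lo+B.lo = [-11.5+0, -5.7+0, -6.6+0] = [-11.500,-5.700,-6.600]
hi = A.hi+B.hi = [2.7+4.9, 8.5+3.1, 5.4+3.6] = [7.600,11.600,9.000]
diag = √(19.1²+17.3²+15.6²) = √907.46 = 30.124

min=[-11.500,-5.700,-6.600] max=[7.600,11.600,9.000] diag=30.124


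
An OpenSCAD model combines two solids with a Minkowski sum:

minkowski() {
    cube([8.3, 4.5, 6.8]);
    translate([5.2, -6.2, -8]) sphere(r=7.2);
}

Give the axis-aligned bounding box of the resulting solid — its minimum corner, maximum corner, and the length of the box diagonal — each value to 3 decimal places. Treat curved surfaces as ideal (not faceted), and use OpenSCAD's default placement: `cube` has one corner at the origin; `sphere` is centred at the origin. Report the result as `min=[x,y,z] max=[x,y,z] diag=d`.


min=[-2.000,-13.400,-15.200] max=[20.700,5.500,6.000] diag=36.358

A = translate([5.2, -6.2, -8]) sphere(r=7.2) → bbox [-2,-13.4,-15.2] .. [12.4,1,-0.8]
B = cube([8.3, 4.5, 6.8]) → bbox [0,0,0] .. [8.3,4.5,6.8]
lo = A.lo+B.lo = [-2+0, -13.4+0, -15.2+0] = [-2.000,-13.400,-15.200]
hi = A.hi+B.hi = [12.4+8.3, 1+4.5, -0.8+6.8] = [20.700,5.500,6.000]
diag = √(22.7²+18.9²+21.2²) = √1321.94 = 36.358


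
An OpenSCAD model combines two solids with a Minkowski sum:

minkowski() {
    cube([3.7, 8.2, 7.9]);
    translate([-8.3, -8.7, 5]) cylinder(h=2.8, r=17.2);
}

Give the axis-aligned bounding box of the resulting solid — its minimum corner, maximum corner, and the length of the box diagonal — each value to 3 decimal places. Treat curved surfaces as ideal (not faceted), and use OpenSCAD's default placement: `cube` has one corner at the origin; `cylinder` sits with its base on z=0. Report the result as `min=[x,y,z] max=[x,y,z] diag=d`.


A = translate([-8.3, -8.7, 5]) cylinder(h=2.8, r=17.2) → bbox [-25.5,-25.9,5] .. [8.9,8.5,7.8]
B = cube([3.7, 8.2, 7.9]) → bbox [0,0,0] .. [3.7,8.2,7.9]
lo = A.lo+B.lo = [-25.5+0, -25.9+0, 5+0] = [-25.500,-25.900,5.000]
hi = A.hi+B.hi = [8.9+3.7, 8.5+8.2, 7.8+7.9] = [12.600,16.700,15.700]
diag = √(38.1²+42.6²+10.7²) = √3380.86 = 58.145

min=[-25.500,-25.900,5.000] max=[12.600,16.700,15.700] diag=58.145


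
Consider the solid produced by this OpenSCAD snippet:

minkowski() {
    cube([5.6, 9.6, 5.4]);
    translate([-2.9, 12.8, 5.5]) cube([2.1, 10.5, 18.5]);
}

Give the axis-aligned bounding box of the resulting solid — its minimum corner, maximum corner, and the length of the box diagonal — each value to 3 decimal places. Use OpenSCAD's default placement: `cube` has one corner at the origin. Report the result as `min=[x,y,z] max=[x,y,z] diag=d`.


A = translate([-2.9, 12.8, 5.5]) cube([2.1, 10.5, 18.5]) → bbox [-2.9,12.8,5.5] .. [-0.8,23.3,24]
B = cube([5.6, 9.6, 5.4]) → bbox [0,0,0] .. [5.6,9.6,5.4]
lo = A.lo+B.lo = [-2.9+0, 12.8+0, 5.5+0] = [-2.900,12.800,5.500]
hi = A.hi+B.hi = [-0.8+5.6, 23.3+9.6, 24+5.4] = [4.800,32.900,29.400]
diag = √(7.7²+20.1²+23.9²) = √1034.51 = 32.164

min=[-2.900,12.800,5.500] max=[4.800,32.900,29.400] diag=32.164


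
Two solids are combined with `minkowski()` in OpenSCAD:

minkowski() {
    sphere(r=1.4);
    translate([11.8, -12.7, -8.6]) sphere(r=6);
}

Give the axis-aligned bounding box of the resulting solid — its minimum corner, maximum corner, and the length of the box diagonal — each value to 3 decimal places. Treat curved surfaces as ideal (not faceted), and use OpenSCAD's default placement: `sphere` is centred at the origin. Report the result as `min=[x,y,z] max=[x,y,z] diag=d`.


min=[4.400,-20.100,-16.000] max=[19.200,-5.300,-1.200] diag=25.634

A = translate([11.8, -12.7, -8.6]) sphere(r=6) → bbox [5.8,-18.7,-14.6] .. [17.8,-6.7,-2.6]
B = sphere(r=1.4) → bbox [-1.4,-1.4,-1.4] .. [1.4,1.4,1.4]
lo = A.lo+B.lo = [5.8-1.4, -18.7-1.4, -14.6-1.4] = [4.400,-20.100,-16.000]
hi = A.hi+B.hi = [17.8+1.4, -6.7+1.4, -2.6+1.4] = [19.200,-5.300,-1.200]
diag = √(14.8²+14.8²+14.8²) = √657.12 = 25.634


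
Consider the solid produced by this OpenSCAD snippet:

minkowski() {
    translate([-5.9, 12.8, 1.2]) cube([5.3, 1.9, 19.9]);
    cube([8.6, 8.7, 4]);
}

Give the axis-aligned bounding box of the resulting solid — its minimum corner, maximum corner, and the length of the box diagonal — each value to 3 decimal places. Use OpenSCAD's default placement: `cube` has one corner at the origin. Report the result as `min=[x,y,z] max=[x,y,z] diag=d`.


A = translate([-5.9, 12.8, 1.2]) cube([5.3, 1.9, 19.9]) → bbox [-5.9,12.8,1.2] .. [-0.6,14.7,21.1]
B = cube([8.6, 8.7, 4]) → bbox [0,0,0] .. [8.6,8.7,4]
lo = A.lo+B.lo = [-5.9+0, 12.8+0, 1.2+0] = [-5.900,12.800,1.200]
hi = A.hi+B.hi = [-0.6+8.6, 14.7+8.7, 21.1+4] = [8.000,23.400,25.100]
diag = √(13.9²+10.6²+23.9²) = √876.78 = 29.610

min=[-5.900,12.800,1.200] max=[8.000,23.400,25.100] diag=29.610


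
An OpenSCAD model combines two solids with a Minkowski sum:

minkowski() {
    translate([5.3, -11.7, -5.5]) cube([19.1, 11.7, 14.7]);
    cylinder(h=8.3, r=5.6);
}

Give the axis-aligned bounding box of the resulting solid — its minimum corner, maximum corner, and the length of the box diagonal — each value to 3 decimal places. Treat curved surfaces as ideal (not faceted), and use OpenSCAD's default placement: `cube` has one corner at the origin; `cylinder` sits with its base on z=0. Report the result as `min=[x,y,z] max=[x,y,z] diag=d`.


A = translate([5.3, -11.7, -5.5]) cube([19.1, 11.7, 14.7]) → bbox [5.3,-11.7,-5.5] .. [24.4,0,9.2]
B = cylinder(h=8.3, r=5.6) → bbox [-5.6,-5.6,0] .. [5.6,5.6,8.3]
lo = A.lo+B.lo = [5.3-5.6, -11.7-5.6, -5.5+0] = [-0.300,-17.300,-5.500]
hi = A.hi+B.hi = [24.4+5.6, 0+5.6, 9.2+8.3] = [30.000,5.600,17.500]
diag = √(30.3²+22.9²+23²) = √1971.5 = 44.402

min=[-0.300,-17.300,-5.500] max=[30.000,5.600,17.500] diag=44.402


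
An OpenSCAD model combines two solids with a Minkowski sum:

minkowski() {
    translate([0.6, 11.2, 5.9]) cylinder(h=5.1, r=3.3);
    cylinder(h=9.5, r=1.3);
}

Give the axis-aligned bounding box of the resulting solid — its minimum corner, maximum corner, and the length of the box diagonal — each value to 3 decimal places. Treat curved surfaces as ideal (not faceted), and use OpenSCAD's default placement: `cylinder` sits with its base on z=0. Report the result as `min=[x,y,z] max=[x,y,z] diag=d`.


A = translate([0.6, 11.2, 5.9]) cylinder(h=5.1, r=3.3) → bbox [-2.7,7.9,5.9] .. [3.9,14.5,11]
B = cylinder(h=9.5, r=1.3) → bbox [-1.3,-1.3,0] .. [1.3,1.3,9.5]
lo = A.lo+B.lo = [-2.7-1.3, 7.9-1.3, 5.9+0] = [-4.000,6.600,5.900]
hi = A.hi+B.hi = [3.9+1.3, 14.5+1.3, 11+9.5] = [5.200,15.800,20.500]
diag = √(9.2²+9.2²+14.6²) = √382.44 = 19.556

min=[-4.000,6.600,5.900] max=[5.200,15.800,20.500] diag=19.556


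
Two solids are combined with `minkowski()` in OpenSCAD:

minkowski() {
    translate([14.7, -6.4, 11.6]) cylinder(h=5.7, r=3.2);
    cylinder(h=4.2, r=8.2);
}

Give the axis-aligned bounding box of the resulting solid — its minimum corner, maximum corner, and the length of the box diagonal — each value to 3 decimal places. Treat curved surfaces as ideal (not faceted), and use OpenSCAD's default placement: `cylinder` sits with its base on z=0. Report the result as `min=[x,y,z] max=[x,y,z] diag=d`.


A = translate([14.7, -6.4, 11.6]) cylinder(h=5.7, r=3.2) → bbox [11.5,-9.6,11.6] .. [17.9,-3.2,17.3]
B = cylinder(h=4.2, r=8.2) → bbox [-8.2,-8.2,0] .. [8.2,8.2,4.2]
lo = A.lo+B.lo = [11.5-8.2, -9.6-8.2, 11.6+0] = [3.300,-17.800,11.600]
hi = A.hi+B.hi = [17.9+8.2, -3.2+8.2, 17.3+4.2] = [26.100,5.000,21.500]
diag = √(22.8²+22.8²+9.9²) = √1137.69 = 33.730

min=[3.300,-17.800,11.600] max=[26.100,5.000,21.500] diag=33.730


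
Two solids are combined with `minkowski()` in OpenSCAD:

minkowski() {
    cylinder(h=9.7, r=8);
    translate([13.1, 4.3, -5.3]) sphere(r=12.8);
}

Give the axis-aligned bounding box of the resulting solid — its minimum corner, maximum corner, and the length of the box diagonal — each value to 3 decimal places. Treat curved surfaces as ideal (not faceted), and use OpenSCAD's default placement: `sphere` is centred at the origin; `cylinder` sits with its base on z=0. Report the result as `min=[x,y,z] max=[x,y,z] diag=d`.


A = translate([13.1, 4.3, -5.3]) sphere(r=12.8) → bbox [0.3,-8.5,-18.1] .. [25.9,17.1,7.5]
B = cylinder(h=9.7, r=8) → bbox [-8,-8,0] .. [8,8,9.7]
lo = A.lo+B.lo = [0.3-8, -8.5-8, -18.1+0] = [-7.700,-16.500,-18.100]
hi = A.hi+B.hi = [25.9+8, 17.1+8, 7.5+9.7] = [33.900,25.100,17.200]
diag = √(41.6²+41.6²+35.3²) = √4707.21 = 68.609

min=[-7.700,-16.500,-18.100] max=[33.900,25.100,17.200] diag=68.609


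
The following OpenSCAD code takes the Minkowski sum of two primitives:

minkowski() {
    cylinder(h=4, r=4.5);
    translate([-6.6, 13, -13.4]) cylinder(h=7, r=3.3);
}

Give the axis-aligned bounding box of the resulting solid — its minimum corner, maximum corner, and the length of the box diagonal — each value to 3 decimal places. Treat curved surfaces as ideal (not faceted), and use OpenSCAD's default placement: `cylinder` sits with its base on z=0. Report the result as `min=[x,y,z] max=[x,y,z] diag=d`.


A = translate([-6.6, 13, -13.4]) cylinder(h=7, r=3.3) → bbox [-9.9,9.7,-13.4] .. [-3.3,16.3,-6.4]
B = cylinder(h=4, r=4.5) → bbox [-4.5,-4.5,0] .. [4.5,4.5,4]
lo = A.lo+B.lo = [-9.9-4.5, 9.7-4.5, -13.4+0] = [-14.400,5.200,-13.400]
hi = A.hi+B.hi = [-3.3+4.5, 16.3+4.5, -6.4+4] = [1.200,20.800,-2.400]
diag = √(15.6²+15.6²+11²) = √607.72 = 24.652

min=[-14.400,5.200,-13.400] max=[1.200,20.800,-2.400] diag=24.652


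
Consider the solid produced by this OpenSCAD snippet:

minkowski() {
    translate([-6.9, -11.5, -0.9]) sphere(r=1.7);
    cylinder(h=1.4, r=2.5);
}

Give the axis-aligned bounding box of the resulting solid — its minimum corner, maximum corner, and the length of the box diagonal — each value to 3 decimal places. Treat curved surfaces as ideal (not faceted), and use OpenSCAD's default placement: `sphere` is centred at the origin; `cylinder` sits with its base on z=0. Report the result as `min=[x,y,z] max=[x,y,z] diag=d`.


A = translate([-6.9, -11.5, -0.9]) sphere(r=1.7) → bbox [-8.6,-13.2,-2.6] .. [-5.2,-9.8,0.8]
B = cylinder(h=1.4, r=2.5) → bbox [-2.5,-2.5,0] .. [2.5,2.5,1.4]
lo = A.lo+B.lo = [-8.6-2.5, -13.2-2.5, -2.6+0] = [-11.100,-15.700,-2.600]
hi = A.hi+B.hi = [-5.2+2.5, -9.8+2.5, 0.8+1.4] = [-2.700,-7.300,2.200]
diag = √(8.4²+8.4²+4.8²) = √164.16 = 12.812

min=[-11.100,-15.700,-2.600] max=[-2.700,-7.300,2.200] diag=12.812


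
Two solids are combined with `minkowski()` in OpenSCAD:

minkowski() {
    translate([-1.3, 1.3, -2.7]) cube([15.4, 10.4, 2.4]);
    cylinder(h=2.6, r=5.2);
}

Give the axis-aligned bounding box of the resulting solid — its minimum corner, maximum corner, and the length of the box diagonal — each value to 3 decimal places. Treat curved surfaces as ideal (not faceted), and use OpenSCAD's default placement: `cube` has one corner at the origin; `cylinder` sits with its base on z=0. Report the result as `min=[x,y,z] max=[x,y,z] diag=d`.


A = translate([-1.3, 1.3, -2.7]) cube([15.4, 10.4, 2.4]) → bbox [-1.3,1.3,-2.7] .. [14.1,11.7,-0.3]
B = cylinder(h=2.6, r=5.2) → bbox [-5.2,-5.2,0] .. [5.2,5.2,2.6]
lo = A.lo+B.lo = [-1.3-5.2, 1.3-5.2, -2.7+0] = [-6.500,-3.900,-2.700]
hi = A.hi+B.hi = [14.1+5.2, 11.7+5.2, -0.3+2.6] = [19.300,16.900,2.300]
diag = √(25.8²+20.8²+5²) = √1123.28 = 33.515

min=[-6.500,-3.900,-2.700] max=[19.300,16.900,2.300] diag=33.515


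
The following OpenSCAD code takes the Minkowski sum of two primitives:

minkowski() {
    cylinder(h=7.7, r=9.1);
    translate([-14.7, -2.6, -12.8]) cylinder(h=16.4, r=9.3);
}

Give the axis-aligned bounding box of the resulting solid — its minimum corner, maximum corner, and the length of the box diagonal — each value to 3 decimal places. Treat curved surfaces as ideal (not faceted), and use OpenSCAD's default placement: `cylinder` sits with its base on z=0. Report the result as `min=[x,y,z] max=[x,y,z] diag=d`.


A = translate([-14.7, -2.6, -12.8]) cylinder(h=16.4, r=9.3) → bbox [-24,-11.9,-12.8] .. [-5.4,6.7,3.6]
B = cylinder(h=7.7, r=9.1) → bbox [-9.1,-9.1,0] .. [9.1,9.1,7.7]
lo = A.lo+B.lo = [-24-9.1, -11.9-9.1, -12.8+0] = [-33.100,-21.000,-12.800]
hi = A.hi+B.hi = [-5.4+9.1, 6.7+9.1, 3.6+7.7] = [3.700,15.800,11.300]
diag = √(36.8²+36.8²+24.1²) = √3289.29 = 57.352

min=[-33.100,-21.000,-12.800] max=[3.700,15.800,11.300] diag=57.352


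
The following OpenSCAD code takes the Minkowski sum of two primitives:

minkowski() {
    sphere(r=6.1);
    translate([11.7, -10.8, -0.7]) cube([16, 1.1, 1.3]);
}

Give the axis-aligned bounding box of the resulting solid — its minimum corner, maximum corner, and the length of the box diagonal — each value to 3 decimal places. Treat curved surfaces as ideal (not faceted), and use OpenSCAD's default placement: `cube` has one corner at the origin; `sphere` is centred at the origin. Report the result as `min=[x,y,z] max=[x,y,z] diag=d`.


A = translate([11.7, -10.8, -0.7]) cube([16, 1.1, 1.3]) → bbox [11.7,-10.8,-0.7] .. [27.7,-9.7,0.6]
B = sphere(r=6.1) → bbox [-6.1,-6.1,-6.1] .. [6.1,6.1,6.1]
lo = A.lo+B.lo = [11.7-6.1, -10.8-6.1, -0.7-6.1] = [5.600,-16.900,-6.800]
hi = A.hi+B.hi = [27.7+6.1, -9.7+6.1, 0.6+6.1] = [33.800,-3.600,6.700]
diag = √(28.2²+13.3²+13.5²) = √1154.38 = 33.976

min=[5.600,-16.900,-6.800] max=[33.800,-3.600,6.700] diag=33.976


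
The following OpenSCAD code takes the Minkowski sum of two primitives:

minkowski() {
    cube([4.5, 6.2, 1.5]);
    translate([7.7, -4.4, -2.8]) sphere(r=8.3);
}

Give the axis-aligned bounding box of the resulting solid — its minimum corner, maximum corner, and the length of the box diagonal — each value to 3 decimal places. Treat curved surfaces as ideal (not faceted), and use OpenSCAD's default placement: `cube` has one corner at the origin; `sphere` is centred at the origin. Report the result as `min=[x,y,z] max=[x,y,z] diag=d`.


min=[-0.600,-12.700,-11.100] max=[20.500,10.100,7.000] diag=35.954

A = translate([7.7, -4.4, -2.8]) sphere(r=8.3) → bbox [-0.6,-12.7,-11.1] .. [16,3.9,5.5]
B = cube([4.5, 6.2, 1.5]) → bbox [0,0,0] .. [4.5,6.2,1.5]
lo = A.lo+B.lo = [-0.6+0, -12.7+0, -11.1+0] = [-0.600,-12.700,-11.100]
hi = A.hi+B.hi = [16+4.5, 3.9+6.2, 5.5+1.5] = [20.500,10.100,7.000]
diag = √(21.1²+22.8²+18.1²) = √1292.66 = 35.954


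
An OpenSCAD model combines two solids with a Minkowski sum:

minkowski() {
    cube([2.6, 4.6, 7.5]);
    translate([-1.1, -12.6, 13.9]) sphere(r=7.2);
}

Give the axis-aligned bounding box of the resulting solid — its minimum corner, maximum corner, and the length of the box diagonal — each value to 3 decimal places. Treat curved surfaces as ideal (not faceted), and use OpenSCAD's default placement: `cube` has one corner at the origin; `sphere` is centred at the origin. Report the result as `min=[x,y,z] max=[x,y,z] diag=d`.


min=[-8.300,-19.800,6.700] max=[8.700,-0.800,28.600] diag=33.610

A = translate([-1.1, -12.6, 13.9]) sphere(r=7.2) → bbox [-8.3,-19.8,6.7] .. [6.1,-5.4,21.1]
B = cube([2.6, 4.6, 7.5]) → bbox [0,0,0] .. [2.6,4.6,7.5]
lo = A.lo+B.lo = [-8.3+0, -19.8+0, 6.7+0] = [-8.300,-19.800,6.700]
hi = A.hi+B.hi = [6.1+2.6, -5.4+4.6, 21.1+7.5] = [8.700,-0.800,28.600]
diag = √(17²+19²+21.9²) = √1129.61 = 33.610


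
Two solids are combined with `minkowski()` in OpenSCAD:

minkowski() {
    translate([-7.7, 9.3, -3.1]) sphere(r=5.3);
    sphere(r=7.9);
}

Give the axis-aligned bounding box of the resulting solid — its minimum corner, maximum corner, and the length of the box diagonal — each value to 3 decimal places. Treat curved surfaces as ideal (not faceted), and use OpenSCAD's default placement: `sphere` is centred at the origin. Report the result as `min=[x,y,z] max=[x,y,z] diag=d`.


A = translate([-7.7, 9.3, -3.1]) sphere(r=5.3) → bbox [-13,4,-8.4] .. [-2.4,14.6,2.2]
B = sphere(r=7.9) → bbox [-7.9,-7.9,-7.9] .. [7.9,7.9,7.9]
lo = A.lo+B.lo = [-13-7.9, 4-7.9, -8.4-7.9] = [-20.900,-3.900,-16.300]
hi = A.hi+B.hi = [-2.4+7.9, 14.6+7.9, 2.2+7.9] = [5.500,22.500,10.100]
diag = √(26.4²+26.4²+26.4²) = √2090.88 = 45.726

min=[-20.900,-3.900,-16.300] max=[5.500,22.500,10.100] diag=45.726


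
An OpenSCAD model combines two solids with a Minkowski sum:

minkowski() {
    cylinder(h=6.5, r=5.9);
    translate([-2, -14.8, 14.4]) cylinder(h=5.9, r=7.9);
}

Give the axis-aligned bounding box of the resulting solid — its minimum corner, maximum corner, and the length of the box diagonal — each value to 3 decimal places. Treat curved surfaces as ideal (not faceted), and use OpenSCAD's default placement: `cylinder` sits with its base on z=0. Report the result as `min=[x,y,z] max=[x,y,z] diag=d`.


A = translate([-2, -14.8, 14.4]) cylinder(h=5.9, r=7.9) → bbox [-9.9,-22.7,14.4] .. [5.9,-6.9,20.3]
B = cylinder(h=6.5, r=5.9) → bbox [-5.9,-5.9,0] .. [5.9,5.9,6.5]
lo = A.lo+B.lo = [-9.9-5.9, -22.7-5.9, 14.4+0] = [-15.800,-28.600,14.400]
hi = A.hi+B.hi = [5.9+5.9, -6.9+5.9, 20.3+6.5] = [11.800,-1.000,26.800]
diag = √(27.6²+27.6²+12.4²) = √1677.28 = 40.955

min=[-15.800,-28.600,14.400] max=[11.800,-1.000,26.800] diag=40.955


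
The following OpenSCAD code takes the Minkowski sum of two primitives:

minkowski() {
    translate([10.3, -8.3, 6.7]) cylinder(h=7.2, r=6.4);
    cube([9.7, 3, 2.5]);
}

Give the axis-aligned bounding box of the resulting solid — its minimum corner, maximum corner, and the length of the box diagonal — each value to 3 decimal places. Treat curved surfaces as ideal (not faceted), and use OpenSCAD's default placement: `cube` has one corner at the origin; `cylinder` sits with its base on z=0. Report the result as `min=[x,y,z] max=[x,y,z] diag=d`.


min=[3.900,-14.700,6.700] max=[26.400,1.100,16.400] diag=29.154

A = translate([10.3, -8.3, 6.7]) cylinder(h=7.2, r=6.4) → bbox [3.9,-14.7,6.7] .. [16.7,-1.9,13.9]
B = cube([9.7, 3, 2.5]) → bbox [0,0,0] .. [9.7,3,2.5]
lo = A.lo+B.lo = [3.9+0, -14.7+0, 6.7+0] = [3.900,-14.700,6.700]
hi = A.hi+B.hi = [16.7+9.7, -1.9+3, 13.9+2.5] = [26.400,1.100,16.400]
diag = √(22.5²+15.8²+9.7²) = √849.98 = 29.154


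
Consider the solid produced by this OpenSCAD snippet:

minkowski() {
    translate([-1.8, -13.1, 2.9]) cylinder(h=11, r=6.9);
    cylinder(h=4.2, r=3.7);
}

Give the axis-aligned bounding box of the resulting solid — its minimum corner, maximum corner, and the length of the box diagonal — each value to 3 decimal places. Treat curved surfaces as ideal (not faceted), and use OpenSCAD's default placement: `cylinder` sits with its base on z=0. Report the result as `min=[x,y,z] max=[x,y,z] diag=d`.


A = translate([-1.8, -13.1, 2.9]) cylinder(h=11, r=6.9) → bbox [-8.7,-20,2.9] .. [5.1,-6.2,13.9]
B = cylinder(h=4.2, r=3.7) → bbox [-3.7,-3.7,0] .. [3.7,3.7,4.2]
lo = A.lo+B.lo = [-8.7-3.7, -20-3.7, 2.9+0] = [-12.400,-23.700,2.900]
hi = A.hi+B.hi = [5.1+3.7, -6.2+3.7, 13.9+4.2] = [8.800,-2.500,18.100]
diag = √(21.2²+21.2²+15.2²) = √1129.92 = 33.614

min=[-12.400,-23.700,2.900] max=[8.800,-2.500,18.100] diag=33.614


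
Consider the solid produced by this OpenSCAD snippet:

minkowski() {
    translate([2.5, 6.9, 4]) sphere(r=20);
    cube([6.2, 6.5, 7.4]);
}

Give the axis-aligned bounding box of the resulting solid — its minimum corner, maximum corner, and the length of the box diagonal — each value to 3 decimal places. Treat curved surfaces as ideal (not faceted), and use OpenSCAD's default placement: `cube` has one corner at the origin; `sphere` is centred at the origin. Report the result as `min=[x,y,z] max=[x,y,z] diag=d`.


A = translate([2.5, 6.9, 4]) sphere(r=20) → bbox [-17.5,-13.1,-16] .. [22.5,26.9,24]
B = cube([6.2, 6.5, 7.4]) → bbox [0,0,0] .. [6.2,6.5,7.4]
lo = A.lo+B.lo = [-17.5+0, -13.1+0, -16+0] = [-17.500,-13.100,-16.000]
hi = A.hi+B.hi = [22.5+6.2, 26.9+6.5, 24+7.4] = [28.700,33.400,31.400]
diag = √(46.2²+46.5²+47.4²) = √6543.45 = 80.892

min=[-17.500,-13.100,-16.000] max=[28.700,33.400,31.400] diag=80.892


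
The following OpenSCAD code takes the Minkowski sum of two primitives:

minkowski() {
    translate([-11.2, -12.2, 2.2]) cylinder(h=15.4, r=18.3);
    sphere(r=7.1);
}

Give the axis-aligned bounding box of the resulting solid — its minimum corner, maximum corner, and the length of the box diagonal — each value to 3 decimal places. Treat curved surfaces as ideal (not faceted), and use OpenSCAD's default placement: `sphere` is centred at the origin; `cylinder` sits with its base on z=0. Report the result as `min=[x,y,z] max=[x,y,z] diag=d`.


A = translate([-11.2, -12.2, 2.2]) cylinder(h=15.4, r=18.3) → bbox [-29.5,-30.5,2.2] .. [7.1,6.1,17.6]
B = sphere(r=7.1) → bbox [-7.1,-7.1,-7.1] .. [7.1,7.1,7.1]
lo = A.lo+B.lo = [-29.5-7.1, -30.5-7.1, 2.2-7.1] = [-36.600,-37.600,-4.900]
hi = A.hi+B.hi = [7.1+7.1, 6.1+7.1, 17.6+7.1] = [14.200,13.200,24.700]
diag = √(50.8²+50.8²+29.6²) = √6037.44 = 77.701

min=[-36.600,-37.600,-4.900] max=[14.200,13.200,24.700] diag=77.701


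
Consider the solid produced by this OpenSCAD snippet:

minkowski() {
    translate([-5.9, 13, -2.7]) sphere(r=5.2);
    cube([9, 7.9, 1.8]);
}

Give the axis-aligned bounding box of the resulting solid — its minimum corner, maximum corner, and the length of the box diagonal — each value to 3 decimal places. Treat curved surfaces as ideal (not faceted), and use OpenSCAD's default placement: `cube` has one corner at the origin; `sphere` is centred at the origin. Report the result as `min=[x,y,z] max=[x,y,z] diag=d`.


A = translate([-5.9, 13, -2.7]) sphere(r=5.2) → bbox [-11.1,7.8,-7.9] .. [-0.7,18.2,2.5]
B = cube([9, 7.9, 1.8]) → bbox [0,0,0] .. [9,7.9,1.8]
lo = A.lo+B.lo = [-11.1+0, 7.8+0, -7.9+0] = [-11.100,7.800,-7.900]
hi = A.hi+B.hi = [-0.7+9, 18.2+7.9, 2.5+1.8] = [8.300,26.100,4.300]
diag = √(19.4²+18.3²+12.2²) = √860.09 = 29.327

min=[-11.100,7.800,-7.900] max=[8.300,26.100,4.300] diag=29.327


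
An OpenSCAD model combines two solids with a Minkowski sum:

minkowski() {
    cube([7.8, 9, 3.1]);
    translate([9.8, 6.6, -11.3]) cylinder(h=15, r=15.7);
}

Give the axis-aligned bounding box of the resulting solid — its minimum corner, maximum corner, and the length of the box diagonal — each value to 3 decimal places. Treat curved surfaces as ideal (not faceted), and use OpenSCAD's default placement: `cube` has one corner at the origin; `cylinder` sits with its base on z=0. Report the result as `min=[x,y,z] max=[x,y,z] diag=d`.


A = translate([9.8, 6.6, -11.3]) cylinder(h=15, r=15.7) → bbox [-5.9,-9.1,-11.3] .. [25.5,22.3,3.7]
B = cube([7.8, 9, 3.1]) → bbox [0,0,0] .. [7.8,9,3.1]
lo = A.lo+B.lo = [-5.9+0, -9.1+0, -11.3+0] = [-5.900,-9.100,-11.300]
hi = A.hi+B.hi = [25.5+7.8, 22.3+9, 3.7+3.1] = [33.300,31.300,6.800]
diag = √(39.2²+40.4²+18.1²) = √3496.41 = 59.130

min=[-5.900,-9.100,-11.300] max=[33.300,31.300,6.800] diag=59.130


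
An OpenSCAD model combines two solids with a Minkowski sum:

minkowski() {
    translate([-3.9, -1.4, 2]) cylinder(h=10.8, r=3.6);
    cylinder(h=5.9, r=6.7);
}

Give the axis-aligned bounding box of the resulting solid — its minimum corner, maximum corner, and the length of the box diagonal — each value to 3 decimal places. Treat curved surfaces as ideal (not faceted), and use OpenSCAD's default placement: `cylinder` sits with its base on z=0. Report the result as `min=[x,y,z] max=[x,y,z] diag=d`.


A = translate([-3.9, -1.4, 2]) cylinder(h=10.8, r=3.6) → bbox [-7.5,-5,2] .. [-0.3,2.2,12.8]
B = cylinder(h=5.9, r=6.7) → bbox [-6.7,-6.7,0] .. [6.7,6.7,5.9]
lo = A.lo+B.lo = [-7.5-6.7, -5-6.7, 2+0] = [-14.200,-11.700,2.000]
hi = A.hi+B.hi = [-0.3+6.7, 2.2+6.7, 12.8+5.9] = [6.400,8.900,18.700]
diag = √(20.6²+20.6²+16.7²) = √1127.61 = 33.580

min=[-14.200,-11.700,2.000] max=[6.400,8.900,18.700] diag=33.580


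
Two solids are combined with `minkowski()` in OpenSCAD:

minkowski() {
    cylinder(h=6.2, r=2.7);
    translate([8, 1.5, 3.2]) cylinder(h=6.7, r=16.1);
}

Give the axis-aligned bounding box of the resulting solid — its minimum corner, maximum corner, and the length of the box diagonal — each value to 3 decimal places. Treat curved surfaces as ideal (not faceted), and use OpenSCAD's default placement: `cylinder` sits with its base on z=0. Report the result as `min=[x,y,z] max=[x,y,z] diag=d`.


min=[-10.800,-17.300,3.200] max=[26.800,20.300,16.100] diag=54.717

A = translate([8, 1.5, 3.2]) cylinder(h=6.7, r=16.1) → bbox [-8.1,-14.6,3.2] .. [24.1,17.6,9.9]
B = cylinder(h=6.2, r=2.7) → bbox [-2.7,-2.7,0] .. [2.7,2.7,6.2]
lo = A.lo+B.lo = [-8.1-2.7, -14.6-2.7, 3.2+0] = [-10.800,-17.300,3.200]
hi = A.hi+B.hi = [24.1+2.7, 17.6+2.7, 9.9+6.2] = [26.800,20.300,16.100]
diag = √(37.6²+37.6²+12.9²) = √2993.93 = 54.717


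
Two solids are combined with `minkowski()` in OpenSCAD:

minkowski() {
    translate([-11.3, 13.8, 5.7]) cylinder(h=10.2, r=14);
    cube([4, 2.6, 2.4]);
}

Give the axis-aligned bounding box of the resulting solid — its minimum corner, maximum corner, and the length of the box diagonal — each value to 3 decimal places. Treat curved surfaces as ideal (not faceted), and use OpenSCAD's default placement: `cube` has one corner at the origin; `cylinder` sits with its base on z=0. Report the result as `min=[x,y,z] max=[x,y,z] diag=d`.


A = translate([-11.3, 13.8, 5.7]) cylinder(h=10.2, r=14) → bbox [-25.3,-0.2,5.7] .. [2.7,27.8,15.9]
B = cube([4, 2.6, 2.4]) → bbox [0,0,0] .. [4,2.6,2.4]
lo = A.lo+B.lo = [-25.3+0, -0.2+0, 5.7+0] = [-25.300,-0.200,5.700]
hi = A.hi+B.hi = [2.7+4, 27.8+2.6, 15.9+2.4] = [6.700,30.400,18.300]
diag = √(32²+30.6²+12.6²) = √2119.12 = 46.034

min=[-25.300,-0.200,5.700] max=[6.700,30.400,18.300] diag=46.034


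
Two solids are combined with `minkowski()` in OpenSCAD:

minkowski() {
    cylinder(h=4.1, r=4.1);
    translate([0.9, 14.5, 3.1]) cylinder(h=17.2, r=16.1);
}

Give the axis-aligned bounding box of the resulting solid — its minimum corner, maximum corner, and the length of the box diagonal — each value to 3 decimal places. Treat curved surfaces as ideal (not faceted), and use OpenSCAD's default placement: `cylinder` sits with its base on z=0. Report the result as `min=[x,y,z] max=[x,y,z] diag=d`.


A = translate([0.9, 14.5, 3.1]) cylinder(h=17.2, r=16.1) → bbox [-15.2,-1.6,3.1] .. [17,30.6,20.3]
B = cylinder(h=4.1, r=4.1) → bbox [-4.1,-4.1,0] .. [4.1,4.1,4.1]
lo = A.lo+B.lo = [-15.2-4.1, -1.6-4.1, 3.1+0] = [-19.300,-5.700,3.100]
hi = A.hi+B.hi = [17+4.1, 30.6+4.1, 20.3+4.1] = [21.100,34.700,24.400]
diag = √(40.4²+40.4²+21.3²) = √3718.01 = 60.975

min=[-19.300,-5.700,3.100] max=[21.100,34.700,24.400] diag=60.975


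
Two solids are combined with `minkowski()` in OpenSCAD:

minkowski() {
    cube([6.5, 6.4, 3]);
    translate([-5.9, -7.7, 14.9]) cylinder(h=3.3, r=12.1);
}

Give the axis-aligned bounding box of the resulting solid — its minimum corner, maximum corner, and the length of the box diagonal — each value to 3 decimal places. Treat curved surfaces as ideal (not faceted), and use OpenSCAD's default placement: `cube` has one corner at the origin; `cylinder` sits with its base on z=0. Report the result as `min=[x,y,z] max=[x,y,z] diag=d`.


A = translate([-5.9, -7.7, 14.9]) cylinder(h=3.3, r=12.1) → bbox [-18,-19.8,14.9] .. [6.2,4.4,18.2]
B = cube([6.5, 6.4, 3]) → bbox [0,0,0] .. [6.5,6.4,3]
lo = A.lo+B.lo = [-18+0, -19.8+0, 14.9+0] = [-18.000,-19.800,14.900]
hi = A.hi+B.hi = [6.2+6.5, 4.4+6.4, 18.2+3] = [12.700,10.800,21.200]
diag = √(30.7²+30.6²+6.3²) = √1918.54 = 43.801

min=[-18.000,-19.800,14.900] max=[12.700,10.800,21.200] diag=43.801


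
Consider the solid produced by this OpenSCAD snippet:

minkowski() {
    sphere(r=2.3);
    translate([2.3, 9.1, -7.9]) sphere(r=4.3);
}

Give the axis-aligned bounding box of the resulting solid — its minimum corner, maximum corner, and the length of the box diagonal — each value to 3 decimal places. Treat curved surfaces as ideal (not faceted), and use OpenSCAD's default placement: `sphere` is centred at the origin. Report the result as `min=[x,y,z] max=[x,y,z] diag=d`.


A = translate([2.3, 9.1, -7.9]) sphere(r=4.3) → bbox [-2,4.8,-12.2] .. [6.6,13.4,-3.6]
B = sphere(r=2.3) → bbox [-2.3,-2.3,-2.3] .. [2.3,2.3,2.3]
lo = A.lo+B.lo = [-2-2.3, 4.8-2.3, -12.2-2.3] = [-4.300,2.500,-14.500]
hi = A.hi+B.hi = [6.6+2.3, 13.4+2.3, -3.6+2.3] = [8.900,15.700,-1.300]
diag = √(13.2²+13.2²+13.2²) = √522.72 = 22.863

min=[-4.300,2.500,-14.500] max=[8.900,15.700,-1.300] diag=22.863


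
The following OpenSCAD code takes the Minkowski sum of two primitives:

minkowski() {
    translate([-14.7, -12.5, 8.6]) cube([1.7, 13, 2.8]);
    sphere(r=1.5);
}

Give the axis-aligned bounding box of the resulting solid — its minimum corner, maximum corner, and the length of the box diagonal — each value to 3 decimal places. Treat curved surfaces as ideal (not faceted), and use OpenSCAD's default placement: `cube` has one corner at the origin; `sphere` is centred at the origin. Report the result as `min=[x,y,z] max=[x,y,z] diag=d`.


min=[-16.200,-14.000,7.100] max=[-11.500,2.000,12.900] diag=17.656

A = translate([-14.7, -12.5, 8.6]) cube([1.7, 13, 2.8]) → bbox [-14.7,-12.5,8.6] .. [-13,0.5,11.4]
B = sphere(r=1.5) → bbox [-1.5,-1.5,-1.5] .. [1.5,1.5,1.5]
lo = A.lo+B.lo = [-14.7-1.5, -12.5-1.5, 8.6-1.5] = [-16.200,-14.000,7.100]
hi = A.hi+B.hi = [-13+1.5, 0.5+1.5, 11.4+1.5] = [-11.500,2.000,12.900]
diag = √(4.7²+16²+5.8²) = √311.73 = 17.656


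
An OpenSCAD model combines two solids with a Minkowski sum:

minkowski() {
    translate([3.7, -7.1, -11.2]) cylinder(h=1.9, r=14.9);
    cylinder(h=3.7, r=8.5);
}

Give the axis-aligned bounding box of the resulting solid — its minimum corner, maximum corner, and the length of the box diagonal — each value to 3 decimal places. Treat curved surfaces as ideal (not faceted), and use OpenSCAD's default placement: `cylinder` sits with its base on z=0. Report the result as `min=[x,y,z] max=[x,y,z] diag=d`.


A = translate([3.7, -7.1, -11.2]) cylinder(h=1.9, r=14.9) → bbox [-11.2,-22,-11.2] .. [18.6,7.8,-9.3]
B = cylinder(h=3.7, r=8.5) → bbox [-8.5,-8.5,0] .. [8.5,8.5,3.7]
lo = A.lo+B.lo = [-11.2-8.5, -22-8.5, -11.2+0] = [-19.700,-30.500,-11.200]
hi = A.hi+B.hi = [18.6+8.5, 7.8+8.5, -9.3+3.7] = [27.100,16.300,-5.600]
diag = √(46.8²+46.8²+5.6²) = √4411.84 = 66.422

min=[-19.700,-30.500,-11.200] max=[27.100,16.300,-5.600] diag=66.422


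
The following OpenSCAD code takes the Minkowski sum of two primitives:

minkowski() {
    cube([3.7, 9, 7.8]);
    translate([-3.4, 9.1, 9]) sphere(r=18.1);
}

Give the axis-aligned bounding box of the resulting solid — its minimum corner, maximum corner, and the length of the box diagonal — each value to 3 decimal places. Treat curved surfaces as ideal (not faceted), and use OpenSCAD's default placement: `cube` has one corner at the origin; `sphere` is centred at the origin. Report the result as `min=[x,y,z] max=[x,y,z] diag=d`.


min=[-21.500,-9.000,-9.100] max=[18.400,36.200,34.900] diag=74.639

A = translate([-3.4, 9.1, 9]) sphere(r=18.1) → bbox [-21.5,-9,-9.1] .. [14.7,27.2,27.1]
B = cube([3.7, 9, 7.8]) → bbox [0,0,0] .. [3.7,9,7.8]
lo = A.lo+B.lo = [-21.5+0, -9+0, -9.1+0] = [-21.500,-9.000,-9.100]
hi = A.hi+B.hi = [14.7+3.7, 27.2+9, 27.1+7.8] = [18.400,36.200,34.900]
diag = √(39.9²+45.2²+44²) = √5571.05 = 74.639


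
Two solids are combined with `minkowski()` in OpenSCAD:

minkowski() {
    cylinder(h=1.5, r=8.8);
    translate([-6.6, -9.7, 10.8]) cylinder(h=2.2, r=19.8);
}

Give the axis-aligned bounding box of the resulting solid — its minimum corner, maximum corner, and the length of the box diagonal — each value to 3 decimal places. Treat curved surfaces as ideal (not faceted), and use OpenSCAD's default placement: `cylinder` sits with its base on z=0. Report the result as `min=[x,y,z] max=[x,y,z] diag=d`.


min=[-35.200,-38.300,10.800] max=[22.000,18.900,14.500] diag=80.978

A = translate([-6.6, -9.7, 10.8]) cylinder(h=2.2, r=19.8) → bbox [-26.4,-29.5,10.8] .. [13.2,10.1,13]
B = cylinder(h=1.5, r=8.8) → bbox [-8.8,-8.8,0] .. [8.8,8.8,1.5]
lo = A.lo+B.lo = [-26.4-8.8, -29.5-8.8, 10.8+0] = [-35.200,-38.300,10.800]
hi = A.hi+B.hi = [13.2+8.8, 10.1+8.8, 13+1.5] = [22.000,18.900,14.500]
diag = √(57.2²+57.2²+3.7²) = √6557.37 = 80.978


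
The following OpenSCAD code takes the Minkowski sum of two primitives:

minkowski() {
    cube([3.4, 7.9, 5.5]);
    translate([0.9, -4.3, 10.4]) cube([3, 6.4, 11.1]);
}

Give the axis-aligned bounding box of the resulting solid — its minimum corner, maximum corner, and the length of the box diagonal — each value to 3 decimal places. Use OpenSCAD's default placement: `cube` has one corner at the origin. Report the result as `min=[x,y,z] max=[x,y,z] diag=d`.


A = translate([0.9, -4.3, 10.4]) cube([3, 6.4, 11.1]) → bbox [0.9,-4.3,10.4] .. [3.9,2.1,21.5]
B = cube([3.4, 7.9, 5.5]) → bbox [0,0,0] .. [3.4,7.9,5.5]
lo = A.lo+B.lo = [0.9+0, -4.3+0, 10.4+0] = [0.900,-4.300,10.400]
hi = A.hi+B.hi = [3.9+3.4, 2.1+7.9, 21.5+5.5] = [7.300,10.000,27.000]
diag = √(6.4²+14.3²+16.6²) = √521.01 = 22.826

min=[0.900,-4.300,10.400] max=[7.300,10.000,27.000] diag=22.826


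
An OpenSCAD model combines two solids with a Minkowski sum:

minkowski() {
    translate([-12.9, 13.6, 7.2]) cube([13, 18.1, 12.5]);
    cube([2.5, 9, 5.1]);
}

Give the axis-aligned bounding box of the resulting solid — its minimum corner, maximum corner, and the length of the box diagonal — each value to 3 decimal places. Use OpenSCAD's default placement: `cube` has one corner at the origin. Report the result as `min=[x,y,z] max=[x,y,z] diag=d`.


min=[-12.900,13.600,7.200] max=[2.600,40.700,24.800] diag=35.839

A = translate([-12.9, 13.6, 7.2]) cube([13, 18.1, 12.5]) → bbox [-12.9,13.6,7.2] .. [0.1,31.7,19.7]
B = cube([2.5, 9, 5.1]) → bbox [0,0,0] .. [2.5,9,5.1]
lo = A.lo+B.lo = [-12.9+0, 13.6+0, 7.2+0] = [-12.900,13.600,7.200]
hi = A.hi+B.hi = [0.1+2.5, 31.7+9, 19.7+5.1] = [2.600,40.700,24.800]
diag = √(15.5²+27.1²+17.6²) = √1284.42 = 35.839


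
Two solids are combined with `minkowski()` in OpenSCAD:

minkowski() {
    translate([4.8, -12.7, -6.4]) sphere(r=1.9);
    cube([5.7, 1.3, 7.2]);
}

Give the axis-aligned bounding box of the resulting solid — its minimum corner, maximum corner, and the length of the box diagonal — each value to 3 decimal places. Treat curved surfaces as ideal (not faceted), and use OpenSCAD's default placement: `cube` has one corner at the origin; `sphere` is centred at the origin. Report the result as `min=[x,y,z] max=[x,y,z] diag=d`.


A = translate([4.8, -12.7, -6.4]) sphere(r=1.9) → bbox [2.9,-14.6,-8.3] .. [6.7,-10.8,-4.5]
B = cube([5.7, 1.3, 7.2]) → bbox [0,0,0] .. [5.7,1.3,7.2]
lo = A.lo+B.lo = [2.9+0, -14.6+0, -8.3+0] = [2.900,-14.600,-8.300]
hi = A.hi+B.hi = [6.7+5.7, -10.8+1.3, -4.5+7.2] = [12.400,-9.500,2.700]
diag = √(9.5²+5.1²+11²) = √237.26 = 15.403

min=[2.900,-14.600,-8.300] max=[12.400,-9.500,2.700] diag=15.403


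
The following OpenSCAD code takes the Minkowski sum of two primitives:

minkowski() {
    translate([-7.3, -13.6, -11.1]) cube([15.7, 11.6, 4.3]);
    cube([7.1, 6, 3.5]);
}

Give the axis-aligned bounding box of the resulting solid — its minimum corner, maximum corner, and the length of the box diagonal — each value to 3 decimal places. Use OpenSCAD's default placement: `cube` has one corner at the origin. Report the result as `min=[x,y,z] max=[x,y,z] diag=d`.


A = translate([-7.3, -13.6, -11.1]) cube([15.7, 11.6, 4.3]) → bbox [-7.3,-13.6,-11.1] .. [8.4,-2,-6.8]
B = cube([7.1, 6, 3.5]) → bbox [0,0,0] .. [7.1,6,3.5]
lo = A.lo+B.lo = [-7.3+0, -13.6+0, -11.1+0] = [-7.300,-13.600,-11.100]
hi = A.hi+B.hi = [8.4+7.1, -2+6, -6.8+3.5] = [15.500,4.000,-3.300]
diag = √(22.8²+17.6²+7.8²) = √890.44 = 29.840

min=[-7.300,-13.600,-11.100] max=[15.500,4.000,-3.300] diag=29.840


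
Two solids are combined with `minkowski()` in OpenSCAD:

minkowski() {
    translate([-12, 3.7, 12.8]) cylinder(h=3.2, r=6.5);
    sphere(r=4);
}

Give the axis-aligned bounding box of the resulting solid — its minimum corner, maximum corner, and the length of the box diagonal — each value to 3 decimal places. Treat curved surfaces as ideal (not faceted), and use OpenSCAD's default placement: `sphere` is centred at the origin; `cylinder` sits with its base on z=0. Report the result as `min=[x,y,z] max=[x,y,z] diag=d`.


A = translate([-12, 3.7, 12.8]) cylinder(h=3.2, r=6.5) → bbox [-18.5,-2.8,12.8] .. [-5.5,10.2,16]
B = sphere(r=4) → bbox [-4,-4,-4] .. [4,4,4]
lo = A.lo+B.lo = [-18.5-4, -2.8-4, 12.8-4] = [-22.500,-6.800,8.800]
hi = A.hi+B.hi = [-5.5+4, 10.2+4, 16+4] = [-1.500,14.200,20.000]
diag = √(21²+21²+11.2²) = √1007.44 = 31.740

min=[-22.500,-6.800,8.800] max=[-1.500,14.200,20.000] diag=31.740
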